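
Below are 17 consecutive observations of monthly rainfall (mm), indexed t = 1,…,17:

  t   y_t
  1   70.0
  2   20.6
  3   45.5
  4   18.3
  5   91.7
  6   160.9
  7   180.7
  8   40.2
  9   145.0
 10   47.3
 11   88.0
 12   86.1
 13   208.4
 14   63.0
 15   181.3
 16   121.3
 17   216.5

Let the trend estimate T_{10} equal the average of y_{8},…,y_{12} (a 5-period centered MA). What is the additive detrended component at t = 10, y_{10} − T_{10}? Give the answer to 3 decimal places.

-34.020

Trend T_10 = (40.2 + 145.0 + 47.3 + 88.0 + 86.1) / 5 = 406.6/5 = 81.32000
Detrended value: 47.3 − 81.32000 = -34.020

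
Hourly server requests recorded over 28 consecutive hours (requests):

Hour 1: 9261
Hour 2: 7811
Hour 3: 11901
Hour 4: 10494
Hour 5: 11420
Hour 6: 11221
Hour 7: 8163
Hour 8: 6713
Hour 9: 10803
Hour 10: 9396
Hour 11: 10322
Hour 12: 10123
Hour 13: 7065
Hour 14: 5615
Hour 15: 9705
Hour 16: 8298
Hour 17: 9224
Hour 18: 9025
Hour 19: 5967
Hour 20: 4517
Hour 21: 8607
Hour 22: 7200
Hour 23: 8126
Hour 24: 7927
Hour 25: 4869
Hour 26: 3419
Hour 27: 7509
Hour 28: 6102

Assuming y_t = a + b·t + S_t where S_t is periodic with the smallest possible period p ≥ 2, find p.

First differences y_{t+1} − y_t: -1450, 4090, -1407, 926, -199, -3058, -1450, 4090, -1407, 926, -199, -3058, -1450, 4090, …
The difference pattern repeats every 6 terms and not for any smaller step, so p = 6.

6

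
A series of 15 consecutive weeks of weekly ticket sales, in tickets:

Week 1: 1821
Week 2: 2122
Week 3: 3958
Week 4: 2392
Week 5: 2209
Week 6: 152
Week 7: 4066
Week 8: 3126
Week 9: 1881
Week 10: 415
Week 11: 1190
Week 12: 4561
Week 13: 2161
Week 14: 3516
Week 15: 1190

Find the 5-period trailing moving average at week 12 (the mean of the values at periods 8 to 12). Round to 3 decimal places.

Sum of periods 8–12: 3126 + 1881 + 415 + 1190 + 4561 = 11173
Divide by 5: 11173 / 5 = 2234.600

2234.600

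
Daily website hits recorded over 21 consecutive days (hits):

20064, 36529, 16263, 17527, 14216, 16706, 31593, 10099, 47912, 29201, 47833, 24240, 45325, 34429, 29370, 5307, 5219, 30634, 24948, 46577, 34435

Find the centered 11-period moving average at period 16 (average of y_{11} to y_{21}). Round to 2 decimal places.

29847.00

Sum of periods 11–21: 47833 + 24240 + 45325 + 34429 + 29370 + 5307 + 5219 + 30634 + 24948 + 46577 + 34435 = 328317
Divide by 11: 328317 / 11 = 29847.00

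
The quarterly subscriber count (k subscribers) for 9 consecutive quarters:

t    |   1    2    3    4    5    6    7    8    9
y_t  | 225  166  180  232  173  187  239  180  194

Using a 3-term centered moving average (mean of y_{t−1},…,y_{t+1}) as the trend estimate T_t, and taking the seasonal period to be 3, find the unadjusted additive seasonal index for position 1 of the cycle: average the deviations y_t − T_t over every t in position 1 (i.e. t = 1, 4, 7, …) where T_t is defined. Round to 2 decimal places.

Season position 1 occurs at t = 4, 7 (where T_t is defined).
t=4: T_4 = 195.0000; y_4 − T_4 = 232 − 195.0000 = 37.0000
t=7: T_7 = 202.0000; y_7 − T_7 = 239 − 202.0000 = 37.0000
Mean deviation: (37.0000 + 37.0000) / 2 = 37.00

37.00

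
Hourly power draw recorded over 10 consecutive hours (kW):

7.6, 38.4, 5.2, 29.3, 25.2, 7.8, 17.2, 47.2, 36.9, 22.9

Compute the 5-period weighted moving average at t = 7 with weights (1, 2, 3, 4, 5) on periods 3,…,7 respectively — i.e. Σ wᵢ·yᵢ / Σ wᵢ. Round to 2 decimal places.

Weighted sum: 1·5.2 + 2·29.3 + 3·25.2 + 4·7.8 + 5·17.2 = 5.2 + 58.6 + 75.6 + 31.2 + 86.0 = 256.6
Weight total: 1 + 2 + 3 + 4 + 5 = 15
WMA = 256.6 / 15 = 17.11

17.11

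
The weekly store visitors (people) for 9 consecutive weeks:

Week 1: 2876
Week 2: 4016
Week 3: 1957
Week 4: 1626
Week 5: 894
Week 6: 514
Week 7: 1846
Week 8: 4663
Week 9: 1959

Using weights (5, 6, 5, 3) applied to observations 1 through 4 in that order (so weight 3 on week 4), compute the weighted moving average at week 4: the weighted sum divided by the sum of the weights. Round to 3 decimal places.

Weighted sum: 5·2876 + 6·4016 + 5·1957 + 3·1626 = 14380 + 24096 + 9785 + 4878 = 53139
Weight total: 5 + 6 + 5 + 3 = 19
WMA = 53139 / 19 = 2796.789

2796.789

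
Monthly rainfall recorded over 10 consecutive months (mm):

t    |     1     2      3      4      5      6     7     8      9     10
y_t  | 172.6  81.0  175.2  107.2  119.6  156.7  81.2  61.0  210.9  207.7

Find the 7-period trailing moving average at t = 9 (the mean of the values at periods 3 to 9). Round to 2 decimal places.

Sum of periods 3–9: 175.2 + 107.2 + 119.6 + 156.7 + 81.2 + 61.0 + 210.9 = 911.8
Divide by 7: 911.8 / 7 = 130.26

130.26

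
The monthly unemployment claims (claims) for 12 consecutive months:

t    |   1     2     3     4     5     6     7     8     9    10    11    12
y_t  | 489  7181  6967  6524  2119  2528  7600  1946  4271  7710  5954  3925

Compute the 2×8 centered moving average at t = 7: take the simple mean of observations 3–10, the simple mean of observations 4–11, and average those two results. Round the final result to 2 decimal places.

4894.81

Sum over 3–10: 6967 + 6524 + 2119 + 2528 + 7600 + 1946 + 4271 + 7710 = 39665
Sum over 4–11: 6524 + 2119 + 2528 + 7600 + 1946 + 4271 + 7710 + 5954 = 38652
CMA at t=7 = (39665 + 38652) / (2·8) = 78317 / 16 = 4894.81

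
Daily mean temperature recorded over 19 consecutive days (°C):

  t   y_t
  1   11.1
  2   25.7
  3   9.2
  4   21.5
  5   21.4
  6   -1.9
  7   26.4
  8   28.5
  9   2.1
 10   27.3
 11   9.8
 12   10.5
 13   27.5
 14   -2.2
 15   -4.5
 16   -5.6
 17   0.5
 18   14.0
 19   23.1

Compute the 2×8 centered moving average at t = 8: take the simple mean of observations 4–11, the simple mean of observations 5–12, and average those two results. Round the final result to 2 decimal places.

16.20

Sum over 4–11: 21.5 + 21.4 + (-1.9) + 26.4 + 28.5 + 2.1 + 27.3 + 9.8 = 135.1
Sum over 5–12: 21.4 + (-1.9) + 26.4 + 28.5 + 2.1 + 27.3 + 9.8 + 10.5 = 124.1
CMA at t=8 = (135.1 + 124.1) / (2·8) = 259.2 / 16 = 16.20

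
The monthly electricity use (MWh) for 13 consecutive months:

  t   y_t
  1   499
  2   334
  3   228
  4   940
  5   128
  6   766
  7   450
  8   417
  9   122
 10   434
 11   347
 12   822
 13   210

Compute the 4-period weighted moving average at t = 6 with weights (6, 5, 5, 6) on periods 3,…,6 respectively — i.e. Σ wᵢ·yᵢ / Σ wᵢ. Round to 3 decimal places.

513.818

Weighted sum: 6·228 + 5·940 + 5·128 + 6·766 = 1368 + 4700 + 640 + 4596 = 11304
Weight total: 6 + 5 + 5 + 6 = 22
WMA = 11304 / 22 = 513.818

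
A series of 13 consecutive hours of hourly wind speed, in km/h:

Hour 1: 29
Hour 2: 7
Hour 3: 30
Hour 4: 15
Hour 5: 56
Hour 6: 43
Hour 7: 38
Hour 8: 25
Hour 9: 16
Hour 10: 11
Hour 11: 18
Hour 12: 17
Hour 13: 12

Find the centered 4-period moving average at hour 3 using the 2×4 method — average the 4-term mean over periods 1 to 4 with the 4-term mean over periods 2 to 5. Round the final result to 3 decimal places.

Sum over 1–4: 29 + 7 + 30 + 15 = 81
Sum over 2–5: 7 + 30 + 15 + 56 = 108
CMA at t=3 = (81 + 108) / (2·4) = 189 / 8 = 23.625

23.625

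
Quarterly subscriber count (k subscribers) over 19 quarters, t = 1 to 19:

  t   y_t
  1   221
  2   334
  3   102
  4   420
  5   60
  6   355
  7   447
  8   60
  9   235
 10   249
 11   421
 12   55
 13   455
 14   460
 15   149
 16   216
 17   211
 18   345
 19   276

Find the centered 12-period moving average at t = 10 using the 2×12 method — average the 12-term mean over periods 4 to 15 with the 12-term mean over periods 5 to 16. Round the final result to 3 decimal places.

Sum over 4–15: 420 + 60 + 355 + 447 + 60 + 235 + 249 + 421 + 55 + 455 + 460 + 149 = 3366
Sum over 5–16: 60 + 355 + 447 + 60 + 235 + 249 + 421 + 55 + 455 + 460 + 149 + 216 = 3162
CMA at t=10 = (3366 + 3162) / (2·12) = 6528 / 24 = 272.000

272.000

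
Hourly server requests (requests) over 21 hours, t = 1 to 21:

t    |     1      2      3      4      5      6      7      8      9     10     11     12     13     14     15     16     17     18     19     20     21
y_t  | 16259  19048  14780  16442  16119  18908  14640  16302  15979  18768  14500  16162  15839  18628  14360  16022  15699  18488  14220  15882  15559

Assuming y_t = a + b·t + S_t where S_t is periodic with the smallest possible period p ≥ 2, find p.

4

First differences y_{t+1} − y_t: 2789, -4268, 1662, -323, 2789, -4268, 1662, -323, 2789, -4268, …
The difference pattern repeats every 4 terms and not for any smaller step, so p = 4.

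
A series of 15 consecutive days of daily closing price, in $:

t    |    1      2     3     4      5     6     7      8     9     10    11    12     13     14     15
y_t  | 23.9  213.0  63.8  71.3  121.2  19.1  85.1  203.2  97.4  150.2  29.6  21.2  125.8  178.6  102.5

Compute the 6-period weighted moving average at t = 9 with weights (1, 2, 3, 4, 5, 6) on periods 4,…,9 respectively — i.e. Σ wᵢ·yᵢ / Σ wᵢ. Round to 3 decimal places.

Weighted sum: 1·71.3 + 2·121.2 + 3·19.1 + 4·85.1 + 5·203.2 + 6·97.4 = 71.3 + 242.4 + 57.3 + 340.4 + 1016.0 + 584.4 = 2311.8
Weight total: 1 + 2 + 3 + 4 + 5 + 6 = 21
WMA = 2311.8 / 21 = 110.086

110.086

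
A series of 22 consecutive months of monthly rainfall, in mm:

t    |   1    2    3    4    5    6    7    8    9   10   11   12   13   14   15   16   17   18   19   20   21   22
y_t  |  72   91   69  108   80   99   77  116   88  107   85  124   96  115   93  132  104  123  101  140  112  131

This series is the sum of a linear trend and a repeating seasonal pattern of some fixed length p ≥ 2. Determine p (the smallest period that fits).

4

First differences y_{t+1} − y_t: 19, -22, 39, -28, 19, -22, 39, -28, 19, -22, …
The difference pattern repeats every 4 terms and not for any smaller step, so p = 4.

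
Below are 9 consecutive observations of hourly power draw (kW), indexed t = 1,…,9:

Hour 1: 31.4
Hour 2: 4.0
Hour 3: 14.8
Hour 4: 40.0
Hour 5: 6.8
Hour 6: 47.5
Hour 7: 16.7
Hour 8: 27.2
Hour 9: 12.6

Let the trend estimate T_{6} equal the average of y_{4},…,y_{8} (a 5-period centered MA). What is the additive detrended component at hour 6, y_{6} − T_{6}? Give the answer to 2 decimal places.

Trend T_6 = (40.0 + 6.8 + 47.5 + 16.7 + 27.2) / 5 = 138.2/5 = 27.6400
Detrended value: 47.5 − 27.6400 = 19.86

19.86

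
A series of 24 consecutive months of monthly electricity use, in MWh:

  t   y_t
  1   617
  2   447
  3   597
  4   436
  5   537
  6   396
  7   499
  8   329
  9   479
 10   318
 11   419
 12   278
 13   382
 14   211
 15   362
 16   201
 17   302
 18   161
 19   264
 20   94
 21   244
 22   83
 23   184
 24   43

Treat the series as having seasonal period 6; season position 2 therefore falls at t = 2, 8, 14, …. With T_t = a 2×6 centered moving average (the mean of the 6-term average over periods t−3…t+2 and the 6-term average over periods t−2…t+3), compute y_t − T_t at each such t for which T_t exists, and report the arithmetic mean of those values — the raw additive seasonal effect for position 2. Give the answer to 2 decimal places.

Season position 2 occurs at t = 8, 14, 20 (where T_t is defined).
t=8: T_8 = 416.5000; y_8 − T_8 = 329 − 416.5000 = -87.5000
t=14: T_14 = 299.0833; y_14 − T_14 = 211 − 299.0833 = -88.0833
t=20: T_20 = 181.5000; y_20 − T_20 = 94 − 181.5000 = -87.5000
Mean deviation: (-87.5000 + -88.0833 + -87.5000) / 3 = -87.69

-87.69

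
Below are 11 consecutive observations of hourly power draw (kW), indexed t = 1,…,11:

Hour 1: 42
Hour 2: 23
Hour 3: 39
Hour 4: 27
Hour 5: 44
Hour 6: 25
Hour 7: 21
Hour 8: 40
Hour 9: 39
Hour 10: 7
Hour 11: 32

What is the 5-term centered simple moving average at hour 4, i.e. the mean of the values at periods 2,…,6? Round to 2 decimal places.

31.60

Sum of periods 2–6: 23 + 39 + 27 + 44 + 25 = 158
Divide by 5: 158 / 5 = 31.60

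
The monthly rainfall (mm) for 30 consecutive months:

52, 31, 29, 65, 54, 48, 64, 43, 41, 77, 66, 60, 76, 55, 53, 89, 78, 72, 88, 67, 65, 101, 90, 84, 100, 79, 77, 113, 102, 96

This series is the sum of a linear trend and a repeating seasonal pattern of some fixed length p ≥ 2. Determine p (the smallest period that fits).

First differences y_{t+1} − y_t: -21, -2, 36, -11, -6, 16, -21, -2, 36, -11, -6, 16, -21, -2, …
The difference pattern repeats every 6 terms and not for any smaller step, so p = 6.

6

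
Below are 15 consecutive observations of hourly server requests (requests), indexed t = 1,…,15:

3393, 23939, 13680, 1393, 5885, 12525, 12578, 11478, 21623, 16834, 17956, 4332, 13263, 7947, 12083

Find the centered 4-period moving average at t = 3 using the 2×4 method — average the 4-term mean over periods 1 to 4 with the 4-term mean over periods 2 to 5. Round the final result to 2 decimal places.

10912.75

Sum over 1–4: 3393 + 23939 + 13680 + 1393 = 42405
Sum over 2–5: 23939 + 13680 + 1393 + 5885 = 44897
CMA at t=3 = (42405 + 44897) / (2·4) = 87302 / 8 = 10912.75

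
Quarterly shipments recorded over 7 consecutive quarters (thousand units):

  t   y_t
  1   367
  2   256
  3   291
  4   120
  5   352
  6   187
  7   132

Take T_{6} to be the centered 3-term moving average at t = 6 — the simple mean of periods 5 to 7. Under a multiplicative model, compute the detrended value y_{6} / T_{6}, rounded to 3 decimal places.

Trend T_6 = (352 + 187 + 132) / 3 = 671/3 = 223.66667
Ratio to trend: 187 / 223.66667 = 0.836

0.836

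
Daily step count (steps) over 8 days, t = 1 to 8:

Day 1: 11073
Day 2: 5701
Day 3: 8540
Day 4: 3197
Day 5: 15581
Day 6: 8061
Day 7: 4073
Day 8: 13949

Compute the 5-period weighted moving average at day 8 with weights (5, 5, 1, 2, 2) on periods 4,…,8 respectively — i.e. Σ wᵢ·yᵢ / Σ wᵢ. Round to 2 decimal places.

Weighted sum: 5·3197 + 5·15581 + 1·8061 + 2·4073 + 2·13949 = 15985 + 77905 + 8061 + 8146 + 27898 = 137995
Weight total: 5 + 5 + 1 + 2 + 2 = 15
WMA = 137995 / 15 = 9199.67

9199.67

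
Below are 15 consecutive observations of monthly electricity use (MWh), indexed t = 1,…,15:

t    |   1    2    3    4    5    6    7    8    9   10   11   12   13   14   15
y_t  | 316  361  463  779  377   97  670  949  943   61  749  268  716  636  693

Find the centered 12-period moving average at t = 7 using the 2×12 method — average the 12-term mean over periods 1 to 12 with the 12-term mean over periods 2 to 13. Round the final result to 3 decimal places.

519.417

Sum over 1–12: 316 + 361 + 463 + 779 + 377 + 97 + 670 + 949 + 943 + 61 + 749 + 268 = 6033
Sum over 2–13: 361 + 463 + 779 + 377 + 97 + 670 + 949 + 943 + 61 + 749 + 268 + 716 = 6433
CMA at t=7 = (6033 + 6433) / (2·12) = 12466 / 24 = 519.417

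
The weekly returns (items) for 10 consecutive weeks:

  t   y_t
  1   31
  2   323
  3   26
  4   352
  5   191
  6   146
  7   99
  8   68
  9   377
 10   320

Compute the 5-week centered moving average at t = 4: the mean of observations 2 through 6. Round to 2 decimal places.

207.60

Sum of periods 2–6: 323 + 26 + 352 + 191 + 146 = 1038
Divide by 5: 1038 / 5 = 207.60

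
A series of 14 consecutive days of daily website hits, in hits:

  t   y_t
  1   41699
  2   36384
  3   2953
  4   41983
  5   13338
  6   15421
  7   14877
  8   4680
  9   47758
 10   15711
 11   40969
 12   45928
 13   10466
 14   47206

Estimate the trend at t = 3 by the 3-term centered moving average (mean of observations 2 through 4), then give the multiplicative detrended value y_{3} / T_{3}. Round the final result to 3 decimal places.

0.109

Trend T_3 = (36384 + 2953 + 41983) / 3 = 81320/3 = 27106.66667
Ratio to trend: 2953 / 27106.66667 = 0.109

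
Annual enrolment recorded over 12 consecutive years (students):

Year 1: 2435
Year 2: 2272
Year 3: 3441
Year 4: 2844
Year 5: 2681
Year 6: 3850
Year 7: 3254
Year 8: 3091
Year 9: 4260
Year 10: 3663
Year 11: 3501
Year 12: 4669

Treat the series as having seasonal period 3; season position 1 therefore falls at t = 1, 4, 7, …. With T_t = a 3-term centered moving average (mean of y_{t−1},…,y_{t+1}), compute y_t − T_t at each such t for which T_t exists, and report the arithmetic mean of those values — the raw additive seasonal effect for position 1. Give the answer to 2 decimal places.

-144.67

Season position 1 occurs at t = 4, 7, 10 (where T_t is defined).
t=4: T_4 = 2988.6667; y_4 − T_4 = 2844 − 2988.6667 = -144.6667
t=7: T_7 = 3398.3333; y_7 − T_7 = 3254 − 3398.3333 = -144.3333
t=10: T_10 = 3808.0000; y_10 − T_10 = 3663 − 3808.0000 = -145.0000
Mean deviation: (-144.6667 + -144.3333 + -145.0000) / 3 = -144.67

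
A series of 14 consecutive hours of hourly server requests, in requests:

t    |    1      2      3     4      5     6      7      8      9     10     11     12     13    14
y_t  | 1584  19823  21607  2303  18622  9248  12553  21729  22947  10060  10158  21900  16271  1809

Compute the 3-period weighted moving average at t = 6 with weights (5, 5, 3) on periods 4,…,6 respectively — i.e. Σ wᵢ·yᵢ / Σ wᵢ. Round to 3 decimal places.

10182.231

Weighted sum: 5·2303 + 5·18622 + 3·9248 = 11515 + 93110 + 27744 = 132369
Weight total: 5 + 5 + 3 = 13
WMA = 132369 / 13 = 10182.231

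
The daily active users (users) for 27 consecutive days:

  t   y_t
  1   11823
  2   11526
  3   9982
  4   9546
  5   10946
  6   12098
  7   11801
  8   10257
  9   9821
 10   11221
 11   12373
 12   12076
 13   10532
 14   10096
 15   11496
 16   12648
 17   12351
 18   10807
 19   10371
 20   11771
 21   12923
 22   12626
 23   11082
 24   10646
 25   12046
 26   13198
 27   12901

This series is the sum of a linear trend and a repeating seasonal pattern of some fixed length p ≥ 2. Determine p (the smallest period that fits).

First differences y_{t+1} − y_t: -297, -1544, -436, 1400, 1152, -297, -1544, -436, 1400, 1152, -297, -1544, …
The difference pattern repeats every 5 terms and not for any smaller step, so p = 5.

5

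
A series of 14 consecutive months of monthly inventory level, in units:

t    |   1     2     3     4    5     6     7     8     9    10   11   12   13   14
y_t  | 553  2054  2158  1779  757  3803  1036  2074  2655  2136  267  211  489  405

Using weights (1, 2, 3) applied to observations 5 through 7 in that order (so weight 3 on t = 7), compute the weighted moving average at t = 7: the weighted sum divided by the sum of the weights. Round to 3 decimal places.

Weighted sum: 1·757 + 2·3803 + 3·1036 = 757 + 7606 + 3108 = 11471
Weight total: 1 + 2 + 3 = 6
WMA = 11471 / 6 = 1911.833

1911.833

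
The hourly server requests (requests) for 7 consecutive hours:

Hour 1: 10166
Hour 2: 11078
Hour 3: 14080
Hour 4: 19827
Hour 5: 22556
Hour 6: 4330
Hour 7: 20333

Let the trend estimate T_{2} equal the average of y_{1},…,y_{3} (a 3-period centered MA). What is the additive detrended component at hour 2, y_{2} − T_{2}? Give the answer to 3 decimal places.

-696.667

Trend T_2 = (10166 + 11078 + 14080) / 3 = 35324/3 = 11774.66667
Detrended value: 11078 − 11774.66667 = -696.667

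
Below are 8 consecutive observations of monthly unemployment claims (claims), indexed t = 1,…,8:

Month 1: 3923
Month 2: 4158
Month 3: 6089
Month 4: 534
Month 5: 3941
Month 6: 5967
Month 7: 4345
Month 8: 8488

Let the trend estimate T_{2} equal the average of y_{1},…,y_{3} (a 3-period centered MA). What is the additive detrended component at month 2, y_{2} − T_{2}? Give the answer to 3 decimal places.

-565.333

Trend T_2 = (3923 + 4158 + 6089) / 3 = 14170/3 = 4723.33333
Detrended value: 4158 − 4723.33333 = -565.333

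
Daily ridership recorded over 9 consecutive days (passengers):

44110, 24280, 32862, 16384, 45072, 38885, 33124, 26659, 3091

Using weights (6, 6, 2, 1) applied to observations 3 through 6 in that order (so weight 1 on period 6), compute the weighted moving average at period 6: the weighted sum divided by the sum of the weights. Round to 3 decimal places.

28300.333

Weighted sum: 6·32862 + 6·16384 + 2·45072 + 1·38885 = 197172 + 98304 + 90144 + 38885 = 424505
Weight total: 6 + 6 + 2 + 1 = 15
WMA = 424505 / 15 = 28300.333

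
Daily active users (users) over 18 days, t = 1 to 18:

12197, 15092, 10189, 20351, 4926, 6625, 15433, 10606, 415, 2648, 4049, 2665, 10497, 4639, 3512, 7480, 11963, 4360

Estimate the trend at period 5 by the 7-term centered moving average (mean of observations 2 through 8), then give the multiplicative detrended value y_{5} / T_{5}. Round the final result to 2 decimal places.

0.41

Trend T_5 = (15092 + 10189 + 20351 + 4926 + 6625 + 15433 + 10606) / 7 = 83222/7 = 11888.8571
Ratio to trend: 4926 / 11888.8571 = 0.41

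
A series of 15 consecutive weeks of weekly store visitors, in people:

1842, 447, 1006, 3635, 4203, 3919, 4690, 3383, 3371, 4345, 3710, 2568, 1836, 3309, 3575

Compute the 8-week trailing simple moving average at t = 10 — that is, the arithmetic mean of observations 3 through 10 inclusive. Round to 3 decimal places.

Sum of periods 3–10: 1006 + 3635 + 4203 + 3919 + 4690 + 3383 + 3371 + 4345 = 28552
Divide by 8: 28552 / 8 = 3569.000

3569.000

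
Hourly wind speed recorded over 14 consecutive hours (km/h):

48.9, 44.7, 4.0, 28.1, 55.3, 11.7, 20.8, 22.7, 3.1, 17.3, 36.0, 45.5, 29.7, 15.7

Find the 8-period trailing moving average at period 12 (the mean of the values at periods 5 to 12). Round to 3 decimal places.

26.550

Sum of periods 5–12: 55.3 + 11.7 + 20.8 + 22.7 + 3.1 + 17.3 + 36.0 + 45.5 = 212.4
Divide by 8: 212.4 / 8 = 26.550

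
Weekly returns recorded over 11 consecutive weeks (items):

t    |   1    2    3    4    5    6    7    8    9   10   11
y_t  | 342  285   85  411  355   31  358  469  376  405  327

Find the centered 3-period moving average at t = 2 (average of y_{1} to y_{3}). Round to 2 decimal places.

237.33

Sum of periods 1–3: 342 + 285 + 85 = 712
Divide by 3: 712 / 3 = 237.33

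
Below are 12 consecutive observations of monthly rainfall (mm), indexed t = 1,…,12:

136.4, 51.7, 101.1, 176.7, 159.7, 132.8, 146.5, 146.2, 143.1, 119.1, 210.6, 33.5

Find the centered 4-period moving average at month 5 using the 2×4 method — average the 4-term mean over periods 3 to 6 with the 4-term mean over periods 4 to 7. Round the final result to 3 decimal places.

148.250

Sum over 3–6: 101.1 + 176.7 + 159.7 + 132.8 = 570.3
Sum over 4–7: 176.7 + 159.7 + 132.8 + 146.5 = 615.7
CMA at t=5 = (570.3 + 615.7) / (2·4) = 1186.0 / 8 = 148.250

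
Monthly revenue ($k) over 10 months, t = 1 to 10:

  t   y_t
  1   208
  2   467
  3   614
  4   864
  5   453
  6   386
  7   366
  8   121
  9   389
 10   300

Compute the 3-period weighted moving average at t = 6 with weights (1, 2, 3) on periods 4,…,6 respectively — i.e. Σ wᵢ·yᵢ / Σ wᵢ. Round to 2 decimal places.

488.00

Weighted sum: 1·864 + 2·453 + 3·386 = 864 + 906 + 1158 = 2928
Weight total: 1 + 2 + 3 = 6
WMA = 2928 / 6 = 488.00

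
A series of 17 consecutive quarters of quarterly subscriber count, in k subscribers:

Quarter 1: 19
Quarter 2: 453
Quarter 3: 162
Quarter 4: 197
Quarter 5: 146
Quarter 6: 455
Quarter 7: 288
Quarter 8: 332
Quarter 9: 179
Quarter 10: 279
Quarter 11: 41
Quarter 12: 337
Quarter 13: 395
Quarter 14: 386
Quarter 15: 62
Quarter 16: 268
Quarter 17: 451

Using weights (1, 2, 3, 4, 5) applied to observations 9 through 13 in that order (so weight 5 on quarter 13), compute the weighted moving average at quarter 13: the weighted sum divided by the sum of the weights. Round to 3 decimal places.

Weighted sum: 1·179 + 2·279 + 3·41 + 4·337 + 5·395 = 179 + 558 + 123 + 1348 + 1975 = 4183
Weight total: 1 + 2 + 3 + 4 + 5 = 15
WMA = 4183 / 15 = 278.867

278.867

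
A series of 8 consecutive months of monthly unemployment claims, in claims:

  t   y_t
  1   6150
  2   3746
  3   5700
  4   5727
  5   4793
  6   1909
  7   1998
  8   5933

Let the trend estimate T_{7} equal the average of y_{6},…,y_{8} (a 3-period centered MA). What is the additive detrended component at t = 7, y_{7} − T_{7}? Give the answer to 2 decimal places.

Trend T_7 = (1909 + 1998 + 5933) / 3 = 9840/3 = 3280.0000
Detrended value: 1998 − 3280.0000 = -1282.00

-1282.00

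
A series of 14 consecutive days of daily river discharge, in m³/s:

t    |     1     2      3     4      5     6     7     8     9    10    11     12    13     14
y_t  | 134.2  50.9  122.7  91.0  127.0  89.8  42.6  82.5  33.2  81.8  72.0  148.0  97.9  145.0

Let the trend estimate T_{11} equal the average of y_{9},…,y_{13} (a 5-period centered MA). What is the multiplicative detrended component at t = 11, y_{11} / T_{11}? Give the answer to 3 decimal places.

Trend T_11 = (33.2 + 81.8 + 72.0 + 148.0 + 97.9) / 5 = 432.9/5 = 86.58000
Ratio to trend: 72.0 / 86.58000 = 0.832

0.832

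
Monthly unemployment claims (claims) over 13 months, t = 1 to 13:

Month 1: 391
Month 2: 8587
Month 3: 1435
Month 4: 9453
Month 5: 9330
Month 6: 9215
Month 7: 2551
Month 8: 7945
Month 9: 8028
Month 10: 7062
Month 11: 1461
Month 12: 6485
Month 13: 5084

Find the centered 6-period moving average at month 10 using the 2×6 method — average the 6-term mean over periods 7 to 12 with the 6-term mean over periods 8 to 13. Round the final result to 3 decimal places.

Sum over 7–12: 2551 + 7945 + 8028 + 7062 + 1461 + 6485 = 33532
Sum over 8–13: 7945 + 8028 + 7062 + 1461 + 6485 + 5084 = 36065
CMA at t=10 = (33532 + 36065) / (2·6) = 69597 / 12 = 5799.750

5799.750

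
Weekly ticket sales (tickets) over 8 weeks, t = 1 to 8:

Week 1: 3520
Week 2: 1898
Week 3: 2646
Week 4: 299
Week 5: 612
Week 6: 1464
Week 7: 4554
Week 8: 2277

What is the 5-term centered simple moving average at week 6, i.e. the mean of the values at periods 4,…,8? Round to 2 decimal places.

Sum of periods 4–8: 299 + 612 + 1464 + 4554 + 2277 = 9206
Divide by 5: 9206 / 5 = 1841.20

1841.20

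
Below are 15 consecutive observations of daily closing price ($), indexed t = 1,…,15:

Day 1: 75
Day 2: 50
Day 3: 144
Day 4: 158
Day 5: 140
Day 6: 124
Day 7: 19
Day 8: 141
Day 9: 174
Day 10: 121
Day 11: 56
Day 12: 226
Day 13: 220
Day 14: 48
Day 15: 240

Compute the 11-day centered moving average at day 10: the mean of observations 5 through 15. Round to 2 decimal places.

137.18

Sum of periods 5–15: 140 + 124 + 19 + 141 + 174 + 121 + 56 + 226 + 220 + 48 + 240 = 1509
Divide by 11: 1509 / 11 = 137.18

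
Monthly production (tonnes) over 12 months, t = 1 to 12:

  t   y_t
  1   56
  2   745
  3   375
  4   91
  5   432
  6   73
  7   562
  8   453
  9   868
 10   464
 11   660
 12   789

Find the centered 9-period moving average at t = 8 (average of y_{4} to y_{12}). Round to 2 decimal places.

488.00

Sum of periods 4–12: 91 + 432 + 73 + 562 + 453 + 868 + 464 + 660 + 789 = 4392
Divide by 9: 4392 / 9 = 488.00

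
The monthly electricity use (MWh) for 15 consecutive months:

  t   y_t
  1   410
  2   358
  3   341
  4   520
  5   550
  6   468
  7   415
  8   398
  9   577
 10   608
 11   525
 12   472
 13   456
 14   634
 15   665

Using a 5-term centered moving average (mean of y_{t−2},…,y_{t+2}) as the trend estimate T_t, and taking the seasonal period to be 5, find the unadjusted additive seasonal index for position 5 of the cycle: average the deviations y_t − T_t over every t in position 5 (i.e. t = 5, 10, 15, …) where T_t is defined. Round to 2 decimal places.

Season position 5 occurs at t = 5, 10 (where T_t is defined).
t=5: T_5 = 458.8000; y_5 − T_5 = 550 − 458.8000 = 91.2000
t=10: T_10 = 516.0000; y_10 − T_10 = 608 − 516.0000 = 92.0000
Mean deviation: (91.2000 + 92.0000) / 2 = 91.60

91.60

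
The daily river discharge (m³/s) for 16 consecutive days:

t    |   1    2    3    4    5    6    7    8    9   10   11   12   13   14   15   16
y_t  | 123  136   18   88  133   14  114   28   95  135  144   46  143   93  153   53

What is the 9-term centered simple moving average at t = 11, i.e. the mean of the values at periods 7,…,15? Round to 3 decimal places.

105.667

Sum of periods 7–15: 114 + 28 + 95 + 135 + 144 + 46 + 143 + 93 + 153 = 951
Divide by 9: 951 / 9 = 105.667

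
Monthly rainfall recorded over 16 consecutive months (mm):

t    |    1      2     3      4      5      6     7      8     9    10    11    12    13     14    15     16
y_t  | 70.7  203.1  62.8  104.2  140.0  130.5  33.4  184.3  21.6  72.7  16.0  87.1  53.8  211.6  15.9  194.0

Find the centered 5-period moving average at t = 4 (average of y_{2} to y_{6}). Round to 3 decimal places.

128.120

Sum of periods 2–6: 203.1 + 62.8 + 104.2 + 140.0 + 130.5 = 640.6
Divide by 5: 640.6 / 5 = 128.120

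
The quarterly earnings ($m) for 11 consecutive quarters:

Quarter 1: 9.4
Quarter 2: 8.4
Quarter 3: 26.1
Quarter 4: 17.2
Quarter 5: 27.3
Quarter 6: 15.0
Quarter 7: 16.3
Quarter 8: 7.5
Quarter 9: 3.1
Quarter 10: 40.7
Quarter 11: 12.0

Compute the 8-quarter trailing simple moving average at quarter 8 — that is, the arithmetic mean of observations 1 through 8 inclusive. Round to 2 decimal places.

15.90

Sum of periods 1–8: 9.4 + 8.4 + 26.1 + 17.2 + 27.3 + 15.0 + 16.3 + 7.5 = 127.2
Divide by 8: 127.2 / 8 = 15.90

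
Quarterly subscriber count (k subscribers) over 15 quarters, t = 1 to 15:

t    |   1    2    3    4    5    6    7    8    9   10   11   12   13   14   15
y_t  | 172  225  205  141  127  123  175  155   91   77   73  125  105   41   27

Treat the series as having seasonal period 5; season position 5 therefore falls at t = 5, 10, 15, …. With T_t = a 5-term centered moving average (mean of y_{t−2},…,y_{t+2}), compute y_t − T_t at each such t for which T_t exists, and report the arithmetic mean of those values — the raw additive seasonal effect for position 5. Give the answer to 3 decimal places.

Season position 5 occurs at t = 5, 10 (where T_t is defined).
t=5: T_5 = 154.20000; y_5 − T_5 = 127 − 154.20000 = -27.20000
t=10: T_10 = 104.20000; y_10 − T_10 = 77 − 104.20000 = -27.20000
Mean deviation: (-27.20000 + -27.20000) / 2 = -27.200

-27.200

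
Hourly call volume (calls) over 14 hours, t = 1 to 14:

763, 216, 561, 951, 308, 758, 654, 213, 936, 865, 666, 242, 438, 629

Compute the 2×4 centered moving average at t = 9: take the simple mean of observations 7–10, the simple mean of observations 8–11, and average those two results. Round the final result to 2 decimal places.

Sum over 7–10: 654 + 213 + 936 + 865 = 2668
Sum over 8–11: 213 + 936 + 865 + 666 = 2680
CMA at t=9 = (2668 + 2680) / (2·4) = 5348 / 8 = 668.50

668.50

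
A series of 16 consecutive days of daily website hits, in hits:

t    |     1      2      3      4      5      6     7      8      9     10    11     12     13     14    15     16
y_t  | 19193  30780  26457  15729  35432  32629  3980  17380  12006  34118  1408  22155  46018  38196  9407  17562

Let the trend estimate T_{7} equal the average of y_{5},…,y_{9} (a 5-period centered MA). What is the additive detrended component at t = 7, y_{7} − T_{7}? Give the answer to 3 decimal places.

-16305.400

Trend T_7 = (35432 + 32629 + 3980 + 17380 + 12006) / 5 = 101427/5 = 20285.40000
Detrended value: 3980 − 20285.40000 = -16305.400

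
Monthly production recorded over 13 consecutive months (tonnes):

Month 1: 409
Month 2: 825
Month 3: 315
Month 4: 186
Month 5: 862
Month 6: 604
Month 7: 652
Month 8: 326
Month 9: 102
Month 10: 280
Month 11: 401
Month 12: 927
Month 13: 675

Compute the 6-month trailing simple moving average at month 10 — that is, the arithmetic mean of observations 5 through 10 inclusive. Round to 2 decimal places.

Sum of periods 5–10: 862 + 604 + 652 + 326 + 102 + 280 = 2826
Divide by 6: 2826 / 6 = 471.00

471.00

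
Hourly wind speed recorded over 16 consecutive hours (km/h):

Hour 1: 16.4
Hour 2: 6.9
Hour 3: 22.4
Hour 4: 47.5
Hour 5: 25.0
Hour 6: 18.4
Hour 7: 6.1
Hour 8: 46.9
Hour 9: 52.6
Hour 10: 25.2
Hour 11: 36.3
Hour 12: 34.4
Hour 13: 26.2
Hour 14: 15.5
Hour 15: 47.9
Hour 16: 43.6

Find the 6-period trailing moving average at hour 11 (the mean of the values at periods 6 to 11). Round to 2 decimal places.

30.92

Sum of periods 6–11: 18.4 + 6.1 + 46.9 + 52.6 + 25.2 + 36.3 = 185.5
Divide by 6: 185.5 / 6 = 30.92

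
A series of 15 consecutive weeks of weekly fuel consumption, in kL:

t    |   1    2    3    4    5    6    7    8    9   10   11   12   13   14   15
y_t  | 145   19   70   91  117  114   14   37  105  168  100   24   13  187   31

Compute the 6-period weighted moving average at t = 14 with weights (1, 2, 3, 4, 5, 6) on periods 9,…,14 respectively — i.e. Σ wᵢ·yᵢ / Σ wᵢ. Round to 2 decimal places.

96.38

Weighted sum: 1·105 + 2·168 + 3·100 + 4·24 + 5·13 + 6·187 = 105 + 336 + 300 + 96 + 65 + 1122 = 2024
Weight total: 1 + 2 + 3 + 4 + 5 + 6 = 21
WMA = 2024 / 21 = 96.38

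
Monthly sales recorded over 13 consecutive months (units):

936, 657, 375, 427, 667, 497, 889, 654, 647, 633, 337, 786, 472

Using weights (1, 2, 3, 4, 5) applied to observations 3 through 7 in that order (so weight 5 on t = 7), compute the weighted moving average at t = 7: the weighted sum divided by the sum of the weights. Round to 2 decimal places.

Weighted sum: 1·375 + 2·427 + 3·667 + 4·497 + 5·889 = 375 + 854 + 2001 + 1988 + 4445 = 9663
Weight total: 1 + 2 + 3 + 4 + 5 = 15
WMA = 9663 / 15 = 644.20

644.20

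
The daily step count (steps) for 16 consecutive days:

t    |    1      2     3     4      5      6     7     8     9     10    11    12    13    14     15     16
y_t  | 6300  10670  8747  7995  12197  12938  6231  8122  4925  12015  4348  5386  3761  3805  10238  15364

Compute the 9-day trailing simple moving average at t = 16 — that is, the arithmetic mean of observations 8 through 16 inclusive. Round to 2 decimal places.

Sum of periods 8–16: 8122 + 4925 + 12015 + 4348 + 5386 + 3761 + 3805 + 10238 + 15364 = 67964
Divide by 9: 67964 / 9 = 7551.56

7551.56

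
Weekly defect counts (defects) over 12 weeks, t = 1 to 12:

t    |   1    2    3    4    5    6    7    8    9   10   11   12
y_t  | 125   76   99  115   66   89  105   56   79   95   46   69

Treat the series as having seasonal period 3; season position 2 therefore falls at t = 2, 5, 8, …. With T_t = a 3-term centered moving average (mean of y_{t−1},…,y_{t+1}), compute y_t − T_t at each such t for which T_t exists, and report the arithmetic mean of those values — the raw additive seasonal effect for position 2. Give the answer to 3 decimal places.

Season position 2 occurs at t = 2, 5, 8, 11 (where T_t is defined).
t=2: T_2 = 100.00000; y_2 − T_2 = 76 − 100.00000 = -24.00000
t=5: T_5 = 90.00000; y_5 − T_5 = 66 − 90.00000 = -24.00000
t=8: T_8 = 80.00000; y_8 − T_8 = 56 − 80.00000 = -24.00000
t=11: T_11 = 70.00000; y_11 − T_11 = 46 − 70.00000 = -24.00000
Mean deviation: (-24.00000 + -24.00000 + -24.00000 + -24.00000) / 4 = -24.000

-24.000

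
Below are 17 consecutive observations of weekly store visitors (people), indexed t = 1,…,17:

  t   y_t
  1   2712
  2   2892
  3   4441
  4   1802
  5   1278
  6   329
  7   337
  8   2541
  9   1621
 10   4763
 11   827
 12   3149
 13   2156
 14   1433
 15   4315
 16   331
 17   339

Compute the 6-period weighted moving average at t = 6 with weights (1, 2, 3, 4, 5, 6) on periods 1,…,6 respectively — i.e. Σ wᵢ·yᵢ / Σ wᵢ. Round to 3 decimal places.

1780.524

Weighted sum: 1·2712 + 2·2892 + 3·4441 + 4·1802 + 5·1278 + 6·329 = 2712 + 5784 + 13323 + 7208 + 6390 + 1974 = 37391
Weight total: 1 + 2 + 3 + 4 + 5 + 6 = 21
WMA = 37391 / 21 = 1780.524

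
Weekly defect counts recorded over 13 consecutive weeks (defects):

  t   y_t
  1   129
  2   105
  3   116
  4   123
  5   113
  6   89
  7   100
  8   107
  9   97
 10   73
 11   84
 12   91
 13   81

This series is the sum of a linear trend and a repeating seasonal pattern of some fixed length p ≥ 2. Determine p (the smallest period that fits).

4

First differences y_{t+1} − y_t: -24, 11, 7, -10, -24, 11, 7, -10, -24, 11, …
The difference pattern repeats every 4 terms and not for any smaller step, so p = 4.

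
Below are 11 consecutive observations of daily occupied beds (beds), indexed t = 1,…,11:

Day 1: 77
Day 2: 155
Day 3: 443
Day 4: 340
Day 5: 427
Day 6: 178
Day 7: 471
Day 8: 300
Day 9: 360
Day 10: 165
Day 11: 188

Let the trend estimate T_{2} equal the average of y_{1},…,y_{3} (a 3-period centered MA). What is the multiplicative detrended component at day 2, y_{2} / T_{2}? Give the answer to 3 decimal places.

0.689

Trend T_2 = (77 + 155 + 443) / 3 = 675/3 = 225.00000
Ratio to trend: 155 / 225.00000 = 0.689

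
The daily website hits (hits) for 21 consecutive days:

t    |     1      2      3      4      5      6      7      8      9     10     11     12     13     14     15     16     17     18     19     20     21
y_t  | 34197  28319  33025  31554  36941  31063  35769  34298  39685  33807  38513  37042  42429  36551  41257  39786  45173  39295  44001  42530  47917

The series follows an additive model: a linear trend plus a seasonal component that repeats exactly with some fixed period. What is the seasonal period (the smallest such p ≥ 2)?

First differences y_{t+1} − y_t: -5878, 4706, -1471, 5387, -5878, 4706, -1471, 5387, -5878, 4706, …
The difference pattern repeats every 4 terms and not for any smaller step, so p = 4.

4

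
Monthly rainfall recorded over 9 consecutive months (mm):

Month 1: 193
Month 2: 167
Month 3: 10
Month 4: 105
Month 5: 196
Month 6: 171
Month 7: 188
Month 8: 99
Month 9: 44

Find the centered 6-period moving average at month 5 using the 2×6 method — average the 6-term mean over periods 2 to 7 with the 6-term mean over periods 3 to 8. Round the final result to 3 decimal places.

Sum over 2–7: 167 + 10 + 105 + 196 + 171 + 188 = 837
Sum over 3–8: 10 + 105 + 196 + 171 + 188 + 99 = 769
CMA at t=5 = (837 + 769) / (2·6) = 1606 / 12 = 133.833

133.833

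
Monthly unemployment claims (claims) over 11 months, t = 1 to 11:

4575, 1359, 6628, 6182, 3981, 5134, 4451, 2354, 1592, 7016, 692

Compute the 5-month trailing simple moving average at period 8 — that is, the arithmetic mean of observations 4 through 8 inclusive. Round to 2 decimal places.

Sum of periods 4–8: 6182 + 3981 + 5134 + 4451 + 2354 = 22102
Divide by 5: 22102 / 5 = 4420.40

4420.40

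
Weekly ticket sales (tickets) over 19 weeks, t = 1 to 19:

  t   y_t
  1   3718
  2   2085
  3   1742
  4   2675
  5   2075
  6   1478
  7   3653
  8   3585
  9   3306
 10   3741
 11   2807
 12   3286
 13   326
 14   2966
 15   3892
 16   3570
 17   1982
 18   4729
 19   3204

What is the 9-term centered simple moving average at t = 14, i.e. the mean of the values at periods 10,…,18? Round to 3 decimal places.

Sum of periods 10–18: 3741 + 2807 + 3286 + 326 + 2966 + 3892 + 3570 + 1982 + 4729 = 27299
Divide by 9: 27299 / 9 = 3033.222

3033.222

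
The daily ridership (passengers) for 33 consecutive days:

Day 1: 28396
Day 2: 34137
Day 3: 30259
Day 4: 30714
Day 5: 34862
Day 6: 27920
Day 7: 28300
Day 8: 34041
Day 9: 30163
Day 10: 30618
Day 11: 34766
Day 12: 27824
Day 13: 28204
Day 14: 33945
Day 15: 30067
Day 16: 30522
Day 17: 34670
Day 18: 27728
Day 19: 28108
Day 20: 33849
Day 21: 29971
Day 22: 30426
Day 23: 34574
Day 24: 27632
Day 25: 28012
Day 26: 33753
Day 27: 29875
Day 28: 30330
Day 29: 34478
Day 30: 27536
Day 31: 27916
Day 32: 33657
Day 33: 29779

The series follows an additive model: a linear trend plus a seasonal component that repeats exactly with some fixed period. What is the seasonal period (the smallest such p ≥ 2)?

First differences y_{t+1} − y_t: 5741, -3878, 455, 4148, -6942, 380, 5741, -3878, 455, 4148, -6942, 380, 5741, -3878, …
The difference pattern repeats every 6 terms and not for any smaller step, so p = 6.

6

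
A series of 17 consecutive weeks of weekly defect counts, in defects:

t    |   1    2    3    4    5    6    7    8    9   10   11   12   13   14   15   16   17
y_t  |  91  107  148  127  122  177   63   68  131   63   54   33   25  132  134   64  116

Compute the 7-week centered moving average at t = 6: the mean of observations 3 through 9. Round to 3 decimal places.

Sum of periods 3–9: 148 + 127 + 122 + 177 + 63 + 68 + 131 = 836
Divide by 7: 836 / 7 = 119.429

119.429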